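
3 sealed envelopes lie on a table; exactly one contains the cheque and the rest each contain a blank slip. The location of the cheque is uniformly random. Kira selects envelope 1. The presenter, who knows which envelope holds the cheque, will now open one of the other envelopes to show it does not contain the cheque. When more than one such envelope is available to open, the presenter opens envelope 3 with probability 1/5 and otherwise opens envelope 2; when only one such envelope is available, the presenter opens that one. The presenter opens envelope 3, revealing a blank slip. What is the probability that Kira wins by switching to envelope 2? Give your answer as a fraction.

Apply Bayes' rule, conditioning on where the cheque actually is.
If it is in envelope 1 (prior 1/3): envelope 3 is available, opened with probability 1/5; weight (1/3)·(1/5) = 1/15.
If it is in envelope 2 (prior 1/3): only envelope 3 is available, probability 1; weight (1/3)·1 = 1/3.
If it is in envelope 3 (prior 1/3): the presenter opened envelope 3, so this case is ruled out; weight (1/3)·0 = 0.
The weights sum to 2/5.
So P(the cheque in envelope 2 | the presenter opened envelope 3) = (1/3) / (2/5) = 5/6.

5/6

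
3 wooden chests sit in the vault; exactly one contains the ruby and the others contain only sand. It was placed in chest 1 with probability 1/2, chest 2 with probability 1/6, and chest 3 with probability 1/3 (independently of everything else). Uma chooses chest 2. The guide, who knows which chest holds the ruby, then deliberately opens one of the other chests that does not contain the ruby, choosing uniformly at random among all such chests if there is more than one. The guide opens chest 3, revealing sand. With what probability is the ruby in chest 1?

Apply Bayes' rule, conditioning on where the ruby actually is.
If it is in chest 1 (prior 1/2): the guide has no choice, probability 1; weight (1/2)·1 = 1/2.
If it is in chest 2 (prior 1/6): the guide has 2 equally likely choices, so probability 1/2; weight (1/6)·(1/2) = 1/12.
If it is in chest 3 (prior 1/3): the guide opened chest 3, so this case is ruled out; weight (1/3)·0 = 0.
The weights sum to 7/12.
So P(the ruby in chest 1 | the guide opened chest 3) = (1/2) / (7/12) = 6/7.

6/7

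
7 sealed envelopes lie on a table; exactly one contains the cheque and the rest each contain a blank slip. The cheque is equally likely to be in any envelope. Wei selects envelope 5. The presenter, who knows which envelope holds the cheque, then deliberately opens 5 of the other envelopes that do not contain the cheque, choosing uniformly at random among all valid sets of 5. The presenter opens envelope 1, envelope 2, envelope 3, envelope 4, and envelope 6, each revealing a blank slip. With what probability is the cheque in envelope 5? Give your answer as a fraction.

Consider each possible location of the cheque in turn.
If it is in any of envelopes 1, 2, 3, 4, and 6 (prior 1/7 each): that envelope was opened and seen not to hold the prize — ruled out; weight (1/7)·0 = 0 each.
If it is in envelope 5 (prior 1/7): the presenter has 6 equally likely choices, so probability 1/6; weight (1/7)·(1/6) = 1/42.
If it is in envelope 7 (prior 1/7): the presenter has no choice, probability 1; weight (1/7)·1 = 1/7.
The weights sum to 1/6.
So P(the cheque in envelope 5 | the presenter opened envelope 1, envelope 2, envelope 3, envelope 4, and envelope 6) = (1/42) / (1/6) = 1/7.

1/7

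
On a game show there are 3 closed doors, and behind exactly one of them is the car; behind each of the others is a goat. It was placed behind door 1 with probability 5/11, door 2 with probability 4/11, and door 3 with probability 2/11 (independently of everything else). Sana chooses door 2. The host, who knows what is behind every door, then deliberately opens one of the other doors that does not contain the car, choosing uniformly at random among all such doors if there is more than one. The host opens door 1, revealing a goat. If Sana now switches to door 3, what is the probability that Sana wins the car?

1/2

Apply Bayes' rule, conditioning on where the car actually is.
If it is behind door 1 (prior 5/11): the host opened door 1, so this case is ruled out; weight (5/11)·0 = 0.
If it is behind door 2 (prior 4/11): the host has 2 equally likely choices, so probability 1/2; weight (4/11)·(1/2) = 2/11.
If it is behind door 3 (prior 2/11): the host has no choice, probability 1; weight (2/11)·1 = 2/11.
The weights sum to 4/11.
So P(the car behind door 3 | the host opened door 1) = (2/11) / (4/11) = 1/2.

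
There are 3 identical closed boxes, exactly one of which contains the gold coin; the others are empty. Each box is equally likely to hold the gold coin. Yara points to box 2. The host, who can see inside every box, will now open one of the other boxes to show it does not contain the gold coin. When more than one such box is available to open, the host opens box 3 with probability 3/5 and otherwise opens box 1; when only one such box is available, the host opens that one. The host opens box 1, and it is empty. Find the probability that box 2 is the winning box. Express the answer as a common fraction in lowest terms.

2/7

Consider each possible location of the gold coin in turn.
If it is in box 1 (prior 1/3): the host opened box 1, so this case is ruled out; weight (1/3)·0 = 0.
If it is in box 2 (prior 1/3): box 3 is available but not opened, probability 2/5; weight (1/3)·(2/5) = 2/15.
If it is in box 3 (prior 1/3): only box 1 is available, probability 1; weight (1/3)·1 = 1/3.
The weights sum to 7/15.
So P(the gold coin in box 2 | the host opened box 1) = (2/15) / (7/15) = 2/7.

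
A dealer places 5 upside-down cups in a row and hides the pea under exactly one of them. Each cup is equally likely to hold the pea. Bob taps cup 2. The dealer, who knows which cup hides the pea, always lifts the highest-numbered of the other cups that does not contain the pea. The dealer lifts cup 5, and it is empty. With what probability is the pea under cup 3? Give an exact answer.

1/4

Apply Bayes' rule, conditioning on where the pea actually is.
If it is under any of cups 1, 2, 3, and 4 (prior 1/5 each): cup 5 is the highest-numbered option available, probability 1; weight (1/5)·1 = 1/5 each.
If it is under cup 5 (prior 1/5): the dealer opened cup 5, so this case is ruled out; weight (1/5)·0 = 0.
The weights sum to 4/5.
So P(the pea under cup 3 | the dealer opened cup 5) = (1/5) / (4/5) = 1/4.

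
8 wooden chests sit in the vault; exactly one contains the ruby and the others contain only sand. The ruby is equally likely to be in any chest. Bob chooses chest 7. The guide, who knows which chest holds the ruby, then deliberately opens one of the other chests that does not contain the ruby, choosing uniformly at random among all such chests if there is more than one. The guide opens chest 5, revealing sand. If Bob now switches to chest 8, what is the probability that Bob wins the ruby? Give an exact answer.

Condition on the true location of the ruby.
If it is in any of chests 1, 2, 3, 4, 6, and 8 (prior 1/8 each): the guide has 6 equally likely choices, so probability 1/6; weight (1/8)·(1/6) = 1/48 each.
If it is in chest 5 (prior 1/8): the guide opened chest 5, so this case is ruled out; weight (1/8)·0 = 0.
If it is in chest 7 (prior 1/8): the guide has 7 equally likely choices, so probability 1/7; weight (1/8)·(1/7) = 1/56.
The weights sum to 1/7.
So P(the ruby in chest 8 | the guide opened chest 5) = (1/48) / (1/7) = 7/48.

7/48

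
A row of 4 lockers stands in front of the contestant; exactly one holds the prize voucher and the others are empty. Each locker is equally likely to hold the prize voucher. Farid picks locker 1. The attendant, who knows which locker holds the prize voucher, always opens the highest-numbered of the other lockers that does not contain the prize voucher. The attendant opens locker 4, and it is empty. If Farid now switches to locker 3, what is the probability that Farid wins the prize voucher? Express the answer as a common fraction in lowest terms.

1/3

Condition on the true location of the prize voucher.
If it is in any of lockers 1, 2, and 3 (prior 1/4 each): locker 4 is the highest-numbered option available, probability 1; weight (1/4)·1 = 1/4 each.
If it is in locker 4 (prior 1/4): the attendant opened locker 4, so this case is ruled out; weight (1/4)·0 = 0.
The weights sum to 3/4.
So P(the prize voucher in locker 3 | the attendant opened locker 4) = (1/4) / (3/4) = 1/3.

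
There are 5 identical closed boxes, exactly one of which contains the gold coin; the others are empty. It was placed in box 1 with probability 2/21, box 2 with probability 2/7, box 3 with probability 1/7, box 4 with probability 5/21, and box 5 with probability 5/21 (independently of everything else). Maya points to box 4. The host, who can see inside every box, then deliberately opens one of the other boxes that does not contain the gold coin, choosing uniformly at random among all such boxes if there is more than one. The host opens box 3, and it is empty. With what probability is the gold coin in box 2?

24/67

Apply Bayes' rule, conditioning on where the gold coin actually is.
If it is in box 1 (prior 2/21): the host has 3 equally likely choices, so probability 1/3; weight (2/21)·(1/3) = 2/63.
If it is in box 2 (prior 2/7): the host has 3 equally likely choices, so probability 1/3; weight (2/7)·(1/3) = 2/21.
If it is in box 3 (prior 1/7): the host opened box 3, so this case is ruled out; weight (1/7)·0 = 0.
If it is in box 4 (prior 5/21): the host has 4 equally likely choices, so probability 1/4; weight (5/21)·(1/4) = 5/84.
If it is in box 5 (prior 5/21): the host has 3 equally likely choices, so probability 1/3; weight (5/21)·(1/3) = 5/63.
The weights sum to 67/252.
So P(the gold coin in box 2 | the host opened box 3) = (2/21) / (67/252) = 24/67.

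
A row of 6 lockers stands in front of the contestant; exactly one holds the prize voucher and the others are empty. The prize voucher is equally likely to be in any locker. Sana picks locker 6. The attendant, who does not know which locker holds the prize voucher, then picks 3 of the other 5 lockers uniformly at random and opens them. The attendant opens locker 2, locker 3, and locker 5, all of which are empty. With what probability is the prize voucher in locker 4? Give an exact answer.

1/3

Because the attendant chose which lockers to open without knowing where the prize voucher is, the choice is independent of the prize location. Learning that none of the 3 opened lockers holds the prize voucher simply rules out those 3 locations and leaves the remaining 3 lockers still equally likely by symmetry.
So P(the prize voucher in locker 4) = 1/3.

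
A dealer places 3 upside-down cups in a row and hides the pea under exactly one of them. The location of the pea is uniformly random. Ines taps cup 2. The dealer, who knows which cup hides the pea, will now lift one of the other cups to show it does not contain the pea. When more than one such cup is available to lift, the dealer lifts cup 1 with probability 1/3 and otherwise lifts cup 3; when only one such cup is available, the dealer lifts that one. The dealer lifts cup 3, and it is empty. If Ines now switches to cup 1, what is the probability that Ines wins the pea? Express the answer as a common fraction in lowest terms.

3/5

Consider each possible location of the pea in turn.
If it is under cup 1 (prior 1/3): only cup 3 is available, probability 1; weight (1/3)·1 = 1/3.
If it is under cup 2 (prior 1/3): cup 1 is available but not opened, probability 2/3; weight (1/3)·(2/3) = 2/9.
If it is under cup 3 (prior 1/3): the dealer opened cup 3, so this case is ruled out; weight (1/3)·0 = 0.
The weights sum to 5/9.
So P(the pea under cup 1 | the dealer opened cup 3) = (1/3) / (5/9) = 3/5.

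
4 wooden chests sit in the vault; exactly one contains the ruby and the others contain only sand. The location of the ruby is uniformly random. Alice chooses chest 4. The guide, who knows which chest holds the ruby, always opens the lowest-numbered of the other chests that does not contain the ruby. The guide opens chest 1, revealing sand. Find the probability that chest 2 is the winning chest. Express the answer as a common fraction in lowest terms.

Apply Bayes' rule, conditioning on where the ruby actually is.
If it is in chest 1 (prior 1/4): the guide opened chest 1, so this case is ruled out; weight (1/4)·0 = 0.
If it is in any of chests 2, 3, and 4 (prior 1/4 each): chest 1 is the lowest-numbered option available, probability 1; weight (1/4)·1 = 1/4 each.
The weights sum to 3/4.
So P(the ruby in chest 2 | the guide opened chest 1) = (1/4) / (3/4) = 1/3.

1/3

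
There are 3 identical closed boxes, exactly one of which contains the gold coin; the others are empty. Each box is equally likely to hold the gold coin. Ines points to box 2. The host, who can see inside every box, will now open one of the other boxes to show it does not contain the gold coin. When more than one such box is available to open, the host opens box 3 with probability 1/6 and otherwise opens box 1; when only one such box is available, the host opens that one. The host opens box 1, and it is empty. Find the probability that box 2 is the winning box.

Condition on the true location of the gold coin.
If it is in box 1 (prior 1/3): the host opened box 1, so this case is ruled out; weight (1/3)·0 = 0.
If it is in box 2 (prior 1/3): box 3 is available but not opened, probability 5/6; weight (1/3)·(5/6) = 5/18.
If it is in box 3 (prior 1/3): only box 1 is available, probability 1; weight (1/3)·1 = 1/3.
The weights sum to 11/18.
So P(the gold coin in box 2 | the host opened box 1) = (5/18) / (11/18) = 5/11.

5/11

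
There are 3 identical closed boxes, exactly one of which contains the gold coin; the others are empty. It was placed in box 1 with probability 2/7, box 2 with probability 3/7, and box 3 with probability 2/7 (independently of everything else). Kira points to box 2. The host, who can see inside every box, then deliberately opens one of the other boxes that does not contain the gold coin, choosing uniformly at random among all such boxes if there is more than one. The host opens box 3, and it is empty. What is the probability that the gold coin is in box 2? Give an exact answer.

Consider each possible location of the gold coin in turn.
If it is in box 1 (prior 2/7): the host has no choice, probability 1; weight (2/7)·1 = 2/7.
If it is in box 2 (prior 3/7): the host has 2 equally likely choices, so probability 1/2; weight (3/7)·(1/2) = 3/14.
If it is in box 3 (prior 2/7): the host opened box 3, so this case is ruled out; weight (2/7)·0 = 0.
The weights sum to 1/2.
So P(the gold coin in box 2 | the host opened box 3) = (3/14) / (1/2) = 3/7.

3/7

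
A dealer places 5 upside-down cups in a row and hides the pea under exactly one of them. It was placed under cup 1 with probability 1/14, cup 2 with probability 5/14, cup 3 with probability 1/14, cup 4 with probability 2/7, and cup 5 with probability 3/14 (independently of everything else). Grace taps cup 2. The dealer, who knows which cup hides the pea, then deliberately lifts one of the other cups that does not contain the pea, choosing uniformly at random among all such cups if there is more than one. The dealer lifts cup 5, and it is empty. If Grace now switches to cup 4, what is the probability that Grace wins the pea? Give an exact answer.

Consider each possible location of the pea in turn.
If it is under either of cups 1 and 3 (prior 1/14 each): the dealer has 3 equally likely choices, so probability 1/3; weight (1/14)·(1/3) = 1/42 each.
If it is under cup 2 (prior 5/14): the dealer has 4 equally likely choices, so probability 1/4; weight (5/14)·(1/4) = 5/56.
If it is under cup 4 (prior 2/7): the dealer has 3 equally likely choices, so probability 1/3; weight (2/7)·(1/3) = 2/21.
If it is under cup 5 (prior 3/14): the dealer opened cup 5, so this case is ruled out; weight (3/14)·0 = 0.
The weights sum to 13/56.
So P(the pea under cup 4 | the dealer opened cup 5) = (2/21) / (13/56) = 16/39.

16/39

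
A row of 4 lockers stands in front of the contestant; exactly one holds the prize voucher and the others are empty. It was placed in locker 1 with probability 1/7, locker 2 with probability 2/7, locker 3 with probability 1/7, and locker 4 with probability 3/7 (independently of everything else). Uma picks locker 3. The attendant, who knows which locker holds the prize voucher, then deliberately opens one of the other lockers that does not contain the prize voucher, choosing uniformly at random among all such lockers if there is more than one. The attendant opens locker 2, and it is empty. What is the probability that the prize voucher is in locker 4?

Consider each possible location of the prize voucher in turn.
If it is in locker 1 (prior 1/7): the attendant has 2 equally likely choices, so probability 1/2; weight (1/7)·(1/2) = 1/14.
If it is in locker 2 (prior 2/7): the attendant opened locker 2, so this case is ruled out; weight (2/7)·0 = 0.
If it is in locker 3 (prior 1/7): the attendant has 3 equally likely choices, so probability 1/3; weight (1/7)·(1/3) = 1/21.
If it is in locker 4 (prior 3/7): the attendant has 2 equally likely choices, so probability 1/2; weight (3/7)·(1/2) = 3/14.
The weights sum to 1/3.
So P(the prize voucher in locker 4 | the attendant opened locker 2) = (3/14) / (1/3) = 9/14.

9/14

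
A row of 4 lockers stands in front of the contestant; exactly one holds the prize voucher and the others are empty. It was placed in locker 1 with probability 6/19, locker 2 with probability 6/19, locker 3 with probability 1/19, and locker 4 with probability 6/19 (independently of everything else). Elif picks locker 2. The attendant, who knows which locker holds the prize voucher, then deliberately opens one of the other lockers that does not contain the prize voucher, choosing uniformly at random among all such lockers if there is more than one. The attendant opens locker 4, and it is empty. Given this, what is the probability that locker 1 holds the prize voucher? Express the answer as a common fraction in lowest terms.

6/11

Apply Bayes' rule, conditioning on where the prize voucher actually is.
If it is in locker 1 (prior 6/19): the attendant has 2 equally likely choices, so probability 1/2; weight (6/19)·(1/2) = 3/19.
If it is in locker 2 (prior 6/19): the attendant has 3 equally likely choices, so probability 1/3; weight (6/19)·(1/3) = 2/19.
If it is in locker 3 (prior 1/19): the attendant has 2 equally likely choices, so probability 1/2; weight (1/19)·(1/2) = 1/38.
If it is in locker 4 (prior 6/19): the attendant opened locker 4, so this case is ruled out; weight (6/19)·0 = 0.
The weights sum to 11/38.
So P(the prize voucher in locker 1 | the attendant opened locker 4) = (3/19) / (11/38) = 6/11.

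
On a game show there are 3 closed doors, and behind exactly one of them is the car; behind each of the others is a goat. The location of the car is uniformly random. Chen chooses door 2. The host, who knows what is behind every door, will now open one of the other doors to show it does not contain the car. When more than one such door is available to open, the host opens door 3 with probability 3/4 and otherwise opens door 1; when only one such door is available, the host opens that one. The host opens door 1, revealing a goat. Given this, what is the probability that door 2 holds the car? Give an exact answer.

Apply Bayes' rule, conditioning on where the car actually is.
If it is behind door 1 (prior 1/3): the host opened door 1, so this case is ruled out; weight (1/3)·0 = 0.
If it is behind door 2 (prior 1/3): door 3 is available but not opened, probability 1/4; weight (1/3)·(1/4) = 1/12.
If it is behind door 3 (prior 1/3): only door 1 is available, probability 1; weight (1/3)·1 = 1/3.
The weights sum to 5/12.
So P(the car behind door 2 | the host opened door 1) = (1/12) / (5/12) = 1/5.

1/5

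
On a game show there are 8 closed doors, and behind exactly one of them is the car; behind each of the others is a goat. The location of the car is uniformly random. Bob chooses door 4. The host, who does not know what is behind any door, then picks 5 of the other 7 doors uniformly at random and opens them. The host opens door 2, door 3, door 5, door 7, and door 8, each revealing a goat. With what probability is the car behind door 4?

1/3

Apply Bayes' rule, conditioning on where the car actually is.
If it is behind any of doors 1, 4, and 6 (prior 1/8 each): the host picks exactly this set with probability 1/21 regardless, and none is the prize; weight (1/8)·(1/21) = 1/168 each.
If it is behind any of doors 2, 3, 5, 7, and 8 (prior 1/8 each): that door was opened and seen not to hold the prize — ruled out; weight (1/8)·0 = 0 each.
The weights sum to 1/56.
So P(the car behind door 4 | the host opened door 2, door 3, door 5, door 7, and door 8) = (1/168) / (1/56) = 1/3.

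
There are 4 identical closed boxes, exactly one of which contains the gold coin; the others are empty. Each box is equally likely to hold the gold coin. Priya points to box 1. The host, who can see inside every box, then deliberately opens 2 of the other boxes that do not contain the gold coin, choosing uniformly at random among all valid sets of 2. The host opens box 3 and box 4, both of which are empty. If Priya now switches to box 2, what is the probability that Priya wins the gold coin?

Consider each possible location of the gold coin in turn.
If it is in box 1 (prior 1/4): the host has 3 equally likely choices, so probability 1/3; weight (1/4)·(1/3) = 1/12.
If it is in box 2 (prior 1/4): the host has no choice, probability 1; weight (1/4)·1 = 1/4.
If it is in either of boxes 3 and 4 (prior 1/4 each): that box was opened and seen not to hold the prize — ruled out; weight (1/4)·0 = 0 each.
The weights sum to 1/3.
So P(the gold coin in box 2 | the host opened box 3 and box 4) = (1/4) / (1/3) = 3/4.

3/4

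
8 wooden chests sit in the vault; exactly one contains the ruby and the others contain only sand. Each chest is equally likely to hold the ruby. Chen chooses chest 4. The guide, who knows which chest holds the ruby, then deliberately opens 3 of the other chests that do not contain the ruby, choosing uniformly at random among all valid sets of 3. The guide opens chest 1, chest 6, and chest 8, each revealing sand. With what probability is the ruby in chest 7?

7/32

Apply Bayes' rule, conditioning on where the ruby actually is.
If it is in any of chests 1, 6, and 8 (prior 1/8 each): that chest was opened and seen not to hold the prize — ruled out; weight (1/8)·0 = 0 each.
If it is in any of chests 2, 3, 5, and 7 (prior 1/8 each): the guide has 20 equally likely choices, so probability 1/20; weight (1/8)·(1/20) = 1/160 each.
If it is in chest 4 (prior 1/8): the guide has 35 equally likely choices, so probability 1/35; weight (1/8)·(1/35) = 1/280.
The weights sum to 1/35.
So P(the ruby in chest 7 | the guide opened chest 1, chest 6, and chest 8) = (1/160) / (1/35) = 7/32.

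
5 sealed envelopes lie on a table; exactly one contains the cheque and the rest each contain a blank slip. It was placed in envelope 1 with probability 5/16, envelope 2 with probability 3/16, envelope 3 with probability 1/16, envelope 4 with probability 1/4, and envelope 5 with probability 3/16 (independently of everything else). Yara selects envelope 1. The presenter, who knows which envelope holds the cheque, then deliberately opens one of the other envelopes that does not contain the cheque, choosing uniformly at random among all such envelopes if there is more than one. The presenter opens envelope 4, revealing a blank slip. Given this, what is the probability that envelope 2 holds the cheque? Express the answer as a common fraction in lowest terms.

Condition on the true location of the cheque.
If it is in envelope 1 (prior 5/16): the presenter has 4 equally likely choices, so probability 1/4; weight (5/16)·(1/4) = 5/64.
If it is in either of envelopes 2 and 5 (prior 3/16 each): the presenter has 3 equally likely choices, so probability 1/3; weight (3/16)·(1/3) = 1/16 each.
If it is in envelope 3 (prior 1/16): the presenter has 3 equally likely choices, so probability 1/3; weight (1/16)·(1/3) = 1/48.
If it is in envelope 4 (prior 1/4): the presenter opened envelope 4, so this case is ruled out; weight (1/4)·0 = 0.
The weights sum to 43/192.
So P(the cheque in envelope 2 | the presenter opened envelope 4) = (1/16) / (43/192) = 12/43.

12/43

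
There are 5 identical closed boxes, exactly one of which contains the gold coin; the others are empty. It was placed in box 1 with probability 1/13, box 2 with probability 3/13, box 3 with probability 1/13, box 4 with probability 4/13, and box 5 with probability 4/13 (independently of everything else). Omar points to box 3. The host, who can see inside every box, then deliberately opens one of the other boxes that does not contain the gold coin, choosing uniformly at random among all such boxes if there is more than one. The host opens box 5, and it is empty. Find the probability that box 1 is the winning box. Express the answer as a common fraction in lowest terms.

4/35

Consider each possible location of the gold coin in turn.
If it is in box 1 (prior 1/13): the host has 3 equally likely choices, so probability 1/3; weight (1/13)·(1/3) = 1/39.
If it is in box 2 (prior 3/13): the host has 3 equally likely choices, so probability 1/3; weight (3/13)·(1/3) = 1/13.
If it is in box 3 (prior 1/13): the host has 4 equally likely choices, so probability 1/4; weight (1/13)·(1/4) = 1/52.
If it is in box 4 (prior 4/13): the host has 3 equally likely choices, so probability 1/3; weight (4/13)·(1/3) = 4/39.
If it is in box 5 (prior 4/13): the host opened box 5, so this case is ruled out; weight (4/13)·0 = 0.
The weights sum to 35/156.
So P(the gold coin in box 1 | the host opened box 5) = (1/39) / (35/156) = 4/35.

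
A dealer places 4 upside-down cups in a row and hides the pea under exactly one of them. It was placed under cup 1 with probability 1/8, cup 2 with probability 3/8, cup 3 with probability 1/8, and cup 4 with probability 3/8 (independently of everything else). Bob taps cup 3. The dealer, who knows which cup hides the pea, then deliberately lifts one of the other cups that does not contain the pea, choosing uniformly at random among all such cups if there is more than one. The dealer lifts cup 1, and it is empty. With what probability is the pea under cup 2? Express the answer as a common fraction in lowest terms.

Consider each possible location of the pea in turn.
If it is under cup 1 (prior 1/8): the dealer opened cup 1, so this case is ruled out; weight (1/8)·0 = 0.
If it is under either of cups 2 and 4 (prior 3/8 each): the dealer has 2 equally likely choices, so probability 1/2; weight (3/8)·(1/2) = 3/16 each.
If it is under cup 3 (prior 1/8): the dealer has 3 equally likely choices, so probability 1/3; weight (1/8)·(1/3) = 1/24.
The weights sum to 5/12.
So P(the pea under cup 2 | the dealer opened cup 1) = (3/16) / (5/12) = 9/20.

9/20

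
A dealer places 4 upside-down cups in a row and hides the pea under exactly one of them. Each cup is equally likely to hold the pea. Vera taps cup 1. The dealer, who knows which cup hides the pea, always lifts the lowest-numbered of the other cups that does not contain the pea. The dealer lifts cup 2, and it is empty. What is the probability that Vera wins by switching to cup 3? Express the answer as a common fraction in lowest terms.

Apply Bayes' rule, conditioning on where the pea actually is.
If it is under any of cups 1, 3, and 4 (prior 1/4 each): cup 2 is the lowest-numbered option available, probability 1; weight (1/4)·1 = 1/4 each.
If it is under cup 2 (prior 1/4): the dealer opened cup 2, so this case is ruled out; weight (1/4)·0 = 0.
The weights sum to 3/4.
So P(the pea under cup 3 | the dealer opened cup 2) = (1/4) / (3/4) = 1/3.

1/3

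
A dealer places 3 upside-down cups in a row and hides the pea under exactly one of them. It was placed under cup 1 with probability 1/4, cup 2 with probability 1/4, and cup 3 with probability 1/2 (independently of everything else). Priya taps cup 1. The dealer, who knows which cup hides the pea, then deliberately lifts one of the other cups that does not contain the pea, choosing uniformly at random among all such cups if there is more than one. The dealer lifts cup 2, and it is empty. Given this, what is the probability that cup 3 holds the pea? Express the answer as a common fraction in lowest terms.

4/5

Condition on the true location of the pea.
If it is under cup 1 (prior 1/4): the dealer has 2 equally likely choices, so probability 1/2; weight (1/4)·(1/2) = 1/8.
If it is under cup 2 (prior 1/4): the dealer opened cup 2, so this case is ruled out; weight (1/4)·0 = 0.
If it is under cup 3 (prior 1/2): the dealer has no choice, probability 1; weight (1/2)·1 = 1/2.
The weights sum to 5/8.
So P(the pea under cup 3 | the dealer opened cup 2) = (1/2) / (5/8) = 4/5.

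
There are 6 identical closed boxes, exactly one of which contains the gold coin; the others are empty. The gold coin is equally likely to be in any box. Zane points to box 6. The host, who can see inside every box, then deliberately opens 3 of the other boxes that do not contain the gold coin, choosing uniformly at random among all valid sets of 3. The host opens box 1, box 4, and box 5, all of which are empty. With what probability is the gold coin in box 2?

5/12

Consider each possible location of the gold coin in turn.
If it is in any of boxes 1, 4, and 5 (prior 1/6 each): that box was opened and seen not to hold the prize — ruled out; weight (1/6)·0 = 0 each.
If it is in either of boxes 2 and 3 (prior 1/6 each): the host has 4 equally likely choices, so probability 1/4; weight (1/6)·(1/4) = 1/24 each.
If it is in box 6 (prior 1/6): the host has 10 equally likely choices, so probability 1/10; weight (1/6)·(1/10) = 1/60.
The weights sum to 1/10.
So P(the gold coin in box 2 | the host opened box 1, box 4, and box 5) = (1/24) / (1/10) = 5/12.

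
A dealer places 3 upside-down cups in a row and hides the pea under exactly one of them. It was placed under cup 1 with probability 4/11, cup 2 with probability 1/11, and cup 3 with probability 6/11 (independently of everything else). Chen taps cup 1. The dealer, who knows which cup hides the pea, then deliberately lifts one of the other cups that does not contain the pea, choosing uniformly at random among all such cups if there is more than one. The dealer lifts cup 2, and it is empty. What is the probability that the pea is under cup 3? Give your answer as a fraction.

Apply Bayes' rule, conditioning on where the pea actually is.
If it is under cup 1 (prior 4/11): the dealer has 2 equally likely choices, so probability 1/2; weight (4/11)·(1/2) = 2/11.
If it is under cup 2 (prior 1/11): the dealer opened cup 2, so this case is ruled out; weight (1/11)·0 = 0.
If it is under cup 3 (prior 6/11): the dealer has no choice, probability 1; weight (6/11)·1 = 6/11.
The weights sum to 8/11.
So P(the pea under cup 3 | the dealer opened cup 2) = (6/11) / (8/11) = 3/4.

3/4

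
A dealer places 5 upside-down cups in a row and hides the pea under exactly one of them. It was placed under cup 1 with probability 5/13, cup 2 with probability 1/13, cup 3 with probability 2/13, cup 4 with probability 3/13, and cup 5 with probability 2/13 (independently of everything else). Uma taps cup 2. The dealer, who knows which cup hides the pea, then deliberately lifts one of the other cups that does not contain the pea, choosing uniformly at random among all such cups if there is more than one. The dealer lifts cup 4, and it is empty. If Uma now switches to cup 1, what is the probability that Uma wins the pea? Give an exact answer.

Apply Bayes' rule, conditioning on where the pea actually is.
If it is under cup 1 (prior 5/13): the dealer has 3 equally likely choices, so probability 1/3; weight (5/13)·(1/3) = 5/39.
If it is under cup 2 (prior 1/13): the dealer has 4 equally likely choices, so probability 1/4; weight (1/13)·(1/4) = 1/52.
If it is under either of cups 3 and 5 (prior 2/13 each): the dealer has 3 equally likely choices, so probability 1/3; weight (2/13)·(1/3) = 2/39 each.
If it is under cup 4 (prior 3/13): the dealer opened cup 4, so this case is ruled out; weight (3/13)·0 = 0.
The weights sum to 1/4.
So P(the pea under cup 1 | the dealer opened cup 4) = (5/39) / (1/4) = 20/39.

20/39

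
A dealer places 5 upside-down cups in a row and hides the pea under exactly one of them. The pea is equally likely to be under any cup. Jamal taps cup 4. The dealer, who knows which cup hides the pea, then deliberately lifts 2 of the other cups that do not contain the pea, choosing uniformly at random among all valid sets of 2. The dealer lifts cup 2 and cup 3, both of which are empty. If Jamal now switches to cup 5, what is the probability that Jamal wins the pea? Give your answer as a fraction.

Consider each possible location of the pea in turn.
If it is under either of cups 1 and 5 (prior 1/5 each): the dealer has 3 equally likely choices, so probability 1/3; weight (1/5)·(1/3) = 1/15 each.
If it is under either of cups 2 and 3 (prior 1/5 each): that cup was opened and seen not to hold the prize — ruled out; weight (1/5)·0 = 0 each.
If it is under cup 4 (prior 1/5): the dealer has 6 equally likely choices, so probability 1/6; weight (1/5)·(1/6) = 1/30.
The weights sum to 1/6.
So P(the pea under cup 5 | the dealer opened cup 2 and cup 3) = (1/15) / (1/6) = 2/5.

2/5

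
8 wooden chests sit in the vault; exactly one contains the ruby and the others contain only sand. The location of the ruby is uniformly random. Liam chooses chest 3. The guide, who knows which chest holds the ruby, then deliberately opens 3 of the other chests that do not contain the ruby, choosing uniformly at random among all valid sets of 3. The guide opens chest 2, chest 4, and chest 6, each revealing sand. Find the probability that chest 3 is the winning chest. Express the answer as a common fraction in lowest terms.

1/8

Consider each possible location of the ruby in turn.
If it is in any of chests 1, 5, 7, and 8 (prior 1/8 each): the guide has 20 equally likely choices, so probability 1/20; weight (1/8)·(1/20) = 1/160 each.
If it is in any of chests 2, 4, and 6 (prior 1/8 each): that chest was opened and seen not to hold the prize — ruled out; weight (1/8)·0 = 0 each.
If it is in chest 3 (prior 1/8): the guide has 35 equally likely choices, so probability 1/35; weight (1/8)·(1/35) = 1/280.
The weights sum to 1/35.
So P(the ruby in chest 3 | the guide opened chest 2, chest 4, and chest 6) = (1/280) / (1/35) = 1/8.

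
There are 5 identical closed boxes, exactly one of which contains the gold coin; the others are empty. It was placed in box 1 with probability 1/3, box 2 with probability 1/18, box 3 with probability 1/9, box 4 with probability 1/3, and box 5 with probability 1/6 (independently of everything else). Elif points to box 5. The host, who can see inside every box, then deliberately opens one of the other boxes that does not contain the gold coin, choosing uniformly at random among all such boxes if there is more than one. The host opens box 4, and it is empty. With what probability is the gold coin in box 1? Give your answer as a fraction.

8/15

Apply Bayes' rule, conditioning on where the gold coin actually is.
If it is in box 1 (prior 1/3): the host has 3 equally likely choices, so probability 1/3; weight (1/3)·(1/3) = 1/9.
If it is in box 2 (prior 1/18): the host has 3 equally likely choices, so probability 1/3; weight (1/18)·(1/3) = 1/54.
If it is in box 3 (prior 1/9): the host has 3 equally likely choices, so probability 1/3; weight (1/9)·(1/3) = 1/27.
If it is in box 4 (prior 1/3): the host opened box 4, so this case is ruled out; weight (1/3)·0 = 0.
If it is in box 5 (prior 1/6): the host has 4 equally likely choices, so probability 1/4; weight (1/6)·(1/4) = 1/24.
The weights sum to 5/24.
So P(the gold coin in box 1 | the host opened box 4) = (1/9) / (5/24) = 8/15.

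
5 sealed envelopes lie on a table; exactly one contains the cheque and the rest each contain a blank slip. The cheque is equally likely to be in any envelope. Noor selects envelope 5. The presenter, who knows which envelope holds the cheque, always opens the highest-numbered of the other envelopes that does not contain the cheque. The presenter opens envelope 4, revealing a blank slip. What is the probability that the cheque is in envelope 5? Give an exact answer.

Condition on the true location of the cheque.
If it is in any of envelopes 1, 2, 3, and 5 (prior 1/5 each): envelope 4 is the highest-numbered option available, probability 1; weight (1/5)·1 = 1/5 each.
If it is in envelope 4 (prior 1/5): the presenter opened envelope 4, so this case is ruled out; weight (1/5)·0 = 0.
The weights sum to 4/5.
So P(the cheque in envelope 5 | the presenter opened envelope 4) = (1/5) / (4/5) = 1/4.

1/4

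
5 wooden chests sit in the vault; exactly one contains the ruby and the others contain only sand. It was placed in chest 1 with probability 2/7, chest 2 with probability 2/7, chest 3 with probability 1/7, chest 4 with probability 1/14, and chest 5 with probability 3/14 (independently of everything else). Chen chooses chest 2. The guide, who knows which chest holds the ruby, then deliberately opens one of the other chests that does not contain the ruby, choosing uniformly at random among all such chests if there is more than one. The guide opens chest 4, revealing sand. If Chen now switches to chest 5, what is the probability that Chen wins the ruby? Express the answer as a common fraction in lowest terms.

Apply Bayes' rule, conditioning on where the ruby actually is.
If it is in chest 1 (prior 2/7): the guide has 3 equally likely choices, so probability 1/3; weight (2/7)·(1/3) = 2/21.
If it is in chest 2 (prior 2/7): the guide has 4 equally likely choices, so probability 1/4; weight (2/7)·(1/4) = 1/14.
If it is in chest 3 (prior 1/7): the guide has 3 equally likely choices, so probability 1/3; weight (1/7)·(1/3) = 1/21.
If it is in chest 4 (prior 1/14): the guide opened chest 4, so this case is ruled out; weight (1/14)·0 = 0.
If it is in chest 5 (prior 3/14): the guide has 3 equally likely choices, so probability 1/3; weight (3/14)·(1/3) = 1/14.
The weights sum to 2/7.
So P(the ruby in chest 5 | the guide opened chest 4) = (1/14) / (2/7) = 1/4.

1/4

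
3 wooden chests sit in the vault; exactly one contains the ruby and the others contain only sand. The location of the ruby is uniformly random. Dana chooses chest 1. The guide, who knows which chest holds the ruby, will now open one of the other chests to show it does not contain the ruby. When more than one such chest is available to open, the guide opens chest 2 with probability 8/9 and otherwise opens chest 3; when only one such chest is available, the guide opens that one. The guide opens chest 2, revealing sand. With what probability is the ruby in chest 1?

8/17

Consider each possible location of the ruby in turn.
If it is in chest 1 (prior 1/3): chest 2 is available, opened with probability 8/9; weight (1/3)·(8/9) = 8/27.
If it is in chest 2 (prior 1/3): the guide opened chest 2, so this case is ruled out; weight (1/3)·0 = 0.
If it is in chest 3 (prior 1/3): only chest 2 is available, probability 1; weight (1/3)·1 = 1/3.
The weights sum to 17/27.
So P(the ruby in chest 1 | the guide opened chest 2) = (8/27) / (17/27) = 8/17.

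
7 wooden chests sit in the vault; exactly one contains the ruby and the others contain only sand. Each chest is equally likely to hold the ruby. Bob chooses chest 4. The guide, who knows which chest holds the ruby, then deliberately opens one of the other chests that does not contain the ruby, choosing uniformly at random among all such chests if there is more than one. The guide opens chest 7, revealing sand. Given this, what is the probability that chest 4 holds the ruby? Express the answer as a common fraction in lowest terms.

1/7

Consider each possible location of the ruby in turn.
If it is in any of chests 1, 2, 3, 5, and 6 (prior 1/7 each): the guide has 5 equally likely choices, so probability 1/5; weight (1/7)·(1/5) = 1/35 each.
If it is in chest 4 (prior 1/7): the guide has 6 equally likely choices, so probability 1/6; weight (1/7)·(1/6) = 1/42.
If it is in chest 7 (prior 1/7): the guide opened chest 7, so this case is ruled out; weight (1/7)·0 = 0.
The weights sum to 1/6.
So P(the ruby in chest 4 | the guide opened chest 7) = (1/42) / (1/6) = 1/7.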